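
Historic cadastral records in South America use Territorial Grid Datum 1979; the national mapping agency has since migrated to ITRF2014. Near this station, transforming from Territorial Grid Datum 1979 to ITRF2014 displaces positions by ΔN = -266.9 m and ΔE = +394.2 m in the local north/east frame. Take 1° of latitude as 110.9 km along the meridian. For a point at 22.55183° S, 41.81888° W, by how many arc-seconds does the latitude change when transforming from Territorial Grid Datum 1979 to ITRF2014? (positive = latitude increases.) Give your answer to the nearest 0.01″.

Δφ = -8.66″

1° of latitude = 110.9 km, so Δφ = -266.9 / 110900 = -0.0024067° = -8.664″.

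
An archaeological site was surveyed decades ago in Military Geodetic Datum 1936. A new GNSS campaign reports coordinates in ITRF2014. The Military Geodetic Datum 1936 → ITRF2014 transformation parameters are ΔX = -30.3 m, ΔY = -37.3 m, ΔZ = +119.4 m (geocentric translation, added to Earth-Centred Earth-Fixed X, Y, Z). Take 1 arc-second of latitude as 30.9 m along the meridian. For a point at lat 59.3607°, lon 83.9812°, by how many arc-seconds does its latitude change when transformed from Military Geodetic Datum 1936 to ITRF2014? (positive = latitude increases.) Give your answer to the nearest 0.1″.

sin φ = 0.860393, cos φ = 0.509632, sin λ = 0.994488, cos λ = 0.104855.
North component: ΔN = −sin φ cos λ·ΔX − sin φ sin λ·ΔY + cos φ·ΔZ = −(0.860393)(0.104855)(-30.3) − (0.860393)(0.994488)(-37.3) + (0.509632)(119.4) = 95.50 m.
1° of latitude spans 3600 × 30.90 = 111240 m, so Δφ = 95.50 / 111240 × 3600 = 3.091″.

Δφ = 3.1″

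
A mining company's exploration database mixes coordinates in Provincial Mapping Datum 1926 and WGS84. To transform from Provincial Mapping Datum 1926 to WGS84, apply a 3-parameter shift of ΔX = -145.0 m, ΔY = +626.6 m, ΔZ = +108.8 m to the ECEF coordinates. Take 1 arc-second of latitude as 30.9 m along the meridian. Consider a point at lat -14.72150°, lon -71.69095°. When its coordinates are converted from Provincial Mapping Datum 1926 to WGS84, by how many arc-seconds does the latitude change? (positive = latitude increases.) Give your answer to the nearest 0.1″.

Δφ = -1.9″

sin φ = -0.254121, cos φ = 0.967172, sin λ = -0.949376, cos λ = 0.314142.
North component: ΔN = −sin φ cos λ·ΔX − sin φ sin λ·ΔY + cos φ·ΔZ = −(-0.254121)(0.314142)(-145.0) − (-0.254121)(-0.949376)(626.6) + (0.967172)(108.8) = -57.52 m.
1° of latitude spans 3600 × 30.90 = 111240 m, so Δφ = -57.52 / 111240 × 3600 = -1.861″.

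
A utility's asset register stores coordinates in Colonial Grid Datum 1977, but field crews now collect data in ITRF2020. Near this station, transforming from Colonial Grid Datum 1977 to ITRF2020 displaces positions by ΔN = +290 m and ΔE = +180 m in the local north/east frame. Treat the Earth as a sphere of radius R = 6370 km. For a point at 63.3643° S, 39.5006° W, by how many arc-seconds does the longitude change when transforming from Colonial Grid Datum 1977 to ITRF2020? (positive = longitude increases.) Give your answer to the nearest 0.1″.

Δλ = 13.0″

At latitude -63.3643°, cos φ = 0.448316.
One radian of longitude at latitude φ spans R cos φ, so Δλ = ΔE / (R cos φ) = 180.0 / (6370000 × 0.448316) = 6.3030e-05 rad = 13.001″.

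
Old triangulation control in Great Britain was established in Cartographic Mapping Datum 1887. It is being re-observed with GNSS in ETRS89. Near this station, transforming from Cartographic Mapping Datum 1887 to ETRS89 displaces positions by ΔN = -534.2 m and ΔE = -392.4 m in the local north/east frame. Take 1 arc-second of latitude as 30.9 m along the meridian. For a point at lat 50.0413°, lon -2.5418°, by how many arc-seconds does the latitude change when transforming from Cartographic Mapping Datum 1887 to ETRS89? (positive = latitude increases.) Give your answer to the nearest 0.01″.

Δφ = -17.29″

1″ of latitude = 30.90 m, so Δφ = -534.2 / 30.90 = -17.288″.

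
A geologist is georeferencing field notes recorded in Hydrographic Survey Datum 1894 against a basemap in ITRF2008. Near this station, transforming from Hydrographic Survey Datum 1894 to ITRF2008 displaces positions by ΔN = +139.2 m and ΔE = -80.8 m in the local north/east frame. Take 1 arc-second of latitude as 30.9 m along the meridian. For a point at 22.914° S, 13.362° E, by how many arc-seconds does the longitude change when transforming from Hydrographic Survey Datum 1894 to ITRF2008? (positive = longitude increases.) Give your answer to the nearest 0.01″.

Δλ = -2.84″

At latitude -22.914°, cos φ = 0.921090.
1″ of longitude at this latitude = 30.90 × cos φ = 28.4617 m, so Δλ = -80.8 / 28.4617 = -2.839″.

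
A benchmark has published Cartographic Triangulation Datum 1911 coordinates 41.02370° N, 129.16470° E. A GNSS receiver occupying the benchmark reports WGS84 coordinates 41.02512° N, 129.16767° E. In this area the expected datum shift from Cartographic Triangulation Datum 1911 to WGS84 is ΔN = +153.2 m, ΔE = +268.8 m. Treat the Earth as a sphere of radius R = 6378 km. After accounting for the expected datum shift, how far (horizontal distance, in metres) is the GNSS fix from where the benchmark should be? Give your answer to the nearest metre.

20 m

Observed coordinate differences: Δφ = +0.00142°, Δλ = +0.00297°.
Converting to metres (1° lat = 111317 m, cos φ = 0.754438): observed ΔN = 158.1 m, observed ΔE = 249.4 m.
Subtracting the expected shift leaves a residual of 158.1 − (153.2) = 4.9 m north and 249.4 − (268.8) = -19.4 m east.
Residual distance = √(4.9² + (-19.4)²) = 20.0 m.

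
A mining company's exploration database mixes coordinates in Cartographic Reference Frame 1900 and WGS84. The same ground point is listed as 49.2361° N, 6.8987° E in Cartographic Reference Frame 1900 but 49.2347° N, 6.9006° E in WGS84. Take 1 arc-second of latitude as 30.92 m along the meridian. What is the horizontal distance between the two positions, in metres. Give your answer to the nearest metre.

208 m

Δφ = 49.2347° − 49.2361° = -0.0014°; Δλ = 6.9006° − 6.8987° = +0.0019°.
1° of latitude = 3600 × 30.92 = 111312 m.
ΔN = Δφ × 111312 = -155.8 m; ΔE = Δλ × 111312 × cos(49.2361°) = +0.0019 × 111312 × 0.652944 = 138.1 m.
Distance = √(ΔE² + ΔN²) = √(138.1² + (-155.8)²) = 208.2 m.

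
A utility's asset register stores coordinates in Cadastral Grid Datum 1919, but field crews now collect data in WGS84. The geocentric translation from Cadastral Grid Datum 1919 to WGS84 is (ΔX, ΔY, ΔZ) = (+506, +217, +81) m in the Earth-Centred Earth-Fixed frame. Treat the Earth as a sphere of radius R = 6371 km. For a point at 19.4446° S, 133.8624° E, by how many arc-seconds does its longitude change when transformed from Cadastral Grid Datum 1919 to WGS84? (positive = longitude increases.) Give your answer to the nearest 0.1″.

Δλ = -17.7″

sin φ = -0.332895, cos φ = 0.942964, sin λ = 0.721006, cos λ = -0.692929.
East component: ΔE = −sin λ·ΔX + cos λ·ΔY = −(0.721006)(506) + (-0.692929)(217) = -515.19 m.
1° of latitude spans πR/180 = 111195 m; at latitude φ, 1° of longitude spans that × cos φ = 104852.8 m, so Δλ = -515.19 / 104852.8 × 3600 = -17.689″.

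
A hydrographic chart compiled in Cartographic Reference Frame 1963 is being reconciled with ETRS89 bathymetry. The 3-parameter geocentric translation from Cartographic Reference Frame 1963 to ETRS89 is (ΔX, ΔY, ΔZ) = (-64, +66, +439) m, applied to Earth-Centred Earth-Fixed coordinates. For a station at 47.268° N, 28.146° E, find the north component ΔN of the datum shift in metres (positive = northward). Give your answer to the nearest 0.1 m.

At φ = 47.268°, λ = 28.146°: sin φ = 0.734536, cos φ = 0.678570, sin λ = 0.471720, cos λ = 0.881748.
ΔN = −sin φ cos λ·ΔX − sin φ sin λ·ΔY + cos φ·ΔZ = −(0.734536)(0.881748)(-64) − (0.734536)(0.471720)(66) + (0.678570)(439) = 316.47 m.

ΔN = 316.5 m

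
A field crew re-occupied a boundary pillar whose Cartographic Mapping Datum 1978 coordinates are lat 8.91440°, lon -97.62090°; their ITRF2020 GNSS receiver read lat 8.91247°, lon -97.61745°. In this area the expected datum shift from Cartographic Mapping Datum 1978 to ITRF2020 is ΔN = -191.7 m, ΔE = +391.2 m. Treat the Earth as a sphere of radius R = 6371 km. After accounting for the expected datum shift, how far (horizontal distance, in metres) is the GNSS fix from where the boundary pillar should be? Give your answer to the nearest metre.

Observed coordinate differences: Δφ = -0.00193°, Δλ = +0.00345°.
Converting to metres (1° lat = 111195 m, cos φ = 0.987921): observed ΔN = -214.6 m, observed ΔE = 379.0 m.
Subtracting the expected shift leaves a residual of -214.6 − (-191.7) = -22.9 m north and 379.0 − (391.2) = -12.2 m east.
Residual distance = √((-22.9)² + (-12.2)²) = 26.0 m.

26 m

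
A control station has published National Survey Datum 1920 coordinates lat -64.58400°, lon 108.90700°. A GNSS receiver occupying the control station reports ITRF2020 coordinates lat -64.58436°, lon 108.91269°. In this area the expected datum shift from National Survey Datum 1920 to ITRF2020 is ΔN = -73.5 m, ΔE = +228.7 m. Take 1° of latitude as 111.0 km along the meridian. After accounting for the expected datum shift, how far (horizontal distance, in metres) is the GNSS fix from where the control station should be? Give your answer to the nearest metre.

Observed coordinate differences: Δφ = -0.00036°, Δλ = +0.00569°.
Converting to metres (1° lat = 111000 m, cos φ = 0.429187): observed ΔN = -40.0 m, observed ΔE = 271.1 m.
Subtracting the expected shift leaves a residual of -40.0 − (-73.5) = 33.5 m north and 271.1 − (228.7) = 42.4 m east.
Residual distance = √(33.5² + 42.4²) = 54.0 m.

54 m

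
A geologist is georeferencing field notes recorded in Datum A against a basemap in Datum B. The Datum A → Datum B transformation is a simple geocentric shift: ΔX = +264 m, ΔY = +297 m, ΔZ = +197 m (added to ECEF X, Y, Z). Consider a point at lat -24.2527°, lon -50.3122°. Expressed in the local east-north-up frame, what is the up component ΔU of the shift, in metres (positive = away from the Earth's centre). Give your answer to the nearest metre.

ΔU = -136 m

At φ = -24.2527°, λ = -50.3122°: sin φ = -0.410762, cos φ = 0.911743, sin λ = -0.769536, cos λ = 0.638604.
ΔU = cos φ cos λ·ΔX + cos φ sin λ·ΔY + sin φ·ΔZ = (0.911743)(0.638604)(264) + (0.911743)(-0.769536)(297) + (-0.410762)(197) = -135.59 m.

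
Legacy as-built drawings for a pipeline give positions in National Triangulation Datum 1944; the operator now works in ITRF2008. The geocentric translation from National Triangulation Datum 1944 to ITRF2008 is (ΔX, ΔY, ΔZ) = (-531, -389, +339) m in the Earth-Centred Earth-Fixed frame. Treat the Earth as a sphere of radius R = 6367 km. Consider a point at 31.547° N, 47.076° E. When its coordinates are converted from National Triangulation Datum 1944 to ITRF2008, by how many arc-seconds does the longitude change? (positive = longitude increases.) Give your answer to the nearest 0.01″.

Δλ = 4.71″

sin φ = 0.523198, cos φ = 0.852211, sin λ = 0.732258, cos λ = 0.681028.
East component: ΔE = −sin λ·ΔX + cos λ·ΔY = −(0.732258)(-531) + (0.681028)(-389) = 123.91 m.
1° of latitude spans πR/180 = 111125 m; at latitude φ, 1° of longitude spans that × cos φ = 94702.1 m, so Δλ = 123.91 / 94702.1 × 3600 = 4.710″.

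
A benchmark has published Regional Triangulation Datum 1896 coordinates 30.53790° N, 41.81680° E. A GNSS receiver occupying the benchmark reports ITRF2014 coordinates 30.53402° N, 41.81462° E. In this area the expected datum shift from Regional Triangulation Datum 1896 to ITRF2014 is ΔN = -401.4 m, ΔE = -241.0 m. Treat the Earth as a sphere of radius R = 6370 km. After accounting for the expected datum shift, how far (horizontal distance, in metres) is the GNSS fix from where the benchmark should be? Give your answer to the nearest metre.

Observed coordinate differences: Δφ = -0.00388°, Δλ = -0.00218°.
Converting to metres (1° lat = 111177 m, cos φ = 0.861293): observed ΔN = -431.4 m, observed ΔE = -208.7 m.
Subtracting the expected shift leaves a residual of -431.4 − (-401.4) = -30.0 m north and -208.7 − (-241.0) = 32.3 m east.
Residual distance = √((-30.0)² + 32.3²) = 44.0 m.

44 m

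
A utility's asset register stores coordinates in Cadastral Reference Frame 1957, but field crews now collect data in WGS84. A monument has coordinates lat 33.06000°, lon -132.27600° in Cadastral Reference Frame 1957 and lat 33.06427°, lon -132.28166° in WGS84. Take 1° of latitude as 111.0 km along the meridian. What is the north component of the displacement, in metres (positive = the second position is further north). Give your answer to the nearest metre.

Δφ = 33.06427° − 33.06000° = +0.00427°; Δλ = -132.28166° − -132.27600° = -0.00566°.
ΔN = Δφ × 111000 = 474.0 m; ΔE = Δλ × 111000 × cos(33.06000°) = -0.00566 × 111000 × 0.838100 = -526.5 m.

ΔN = 474 m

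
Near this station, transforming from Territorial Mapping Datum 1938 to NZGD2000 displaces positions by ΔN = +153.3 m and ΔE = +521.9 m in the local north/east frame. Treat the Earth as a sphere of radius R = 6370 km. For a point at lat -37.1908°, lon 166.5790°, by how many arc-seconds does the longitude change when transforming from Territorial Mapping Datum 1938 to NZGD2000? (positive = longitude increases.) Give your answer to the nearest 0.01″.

At latitude -37.1908°, cos φ = 0.796627.
One radian of longitude at latitude φ spans R cos φ, so Δλ = ΔE / (R cos φ) = 521.9 / (6370000 × 0.796627) = 1.0285e-04 rad = 21.214″.

Δλ = 21.21″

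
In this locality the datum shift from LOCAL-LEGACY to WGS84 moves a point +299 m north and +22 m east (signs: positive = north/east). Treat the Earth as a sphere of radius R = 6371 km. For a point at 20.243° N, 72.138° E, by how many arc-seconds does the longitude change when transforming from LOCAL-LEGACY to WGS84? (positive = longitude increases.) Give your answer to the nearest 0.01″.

At latitude 20.243°, cos φ = 0.938234.
One radian of longitude at latitude φ spans R cos φ, so Δλ = ΔE / (R cos φ) = 22.0 / (6371000 × 0.938234) = 3.6805e-06 rad = 0.759″.

Δλ = 0.76″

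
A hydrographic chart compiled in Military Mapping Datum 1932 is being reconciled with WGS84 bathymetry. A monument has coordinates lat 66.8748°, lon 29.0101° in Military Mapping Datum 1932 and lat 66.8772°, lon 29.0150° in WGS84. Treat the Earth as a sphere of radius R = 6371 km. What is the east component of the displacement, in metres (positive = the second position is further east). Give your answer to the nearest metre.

Δφ = 66.8772° − 66.8748° = +0.0024°; Δλ = 29.0150° − 29.0101° = +0.0049°.
1° along a meridian = πR/180 = 111195 m.
ΔN = Δφ × 111195 = 266.9 m; ΔE = Δλ × 111195 × cos(66.8748°) = +0.0049 × 111195 × 0.392742 = 214.0 m.

ΔE = 214 m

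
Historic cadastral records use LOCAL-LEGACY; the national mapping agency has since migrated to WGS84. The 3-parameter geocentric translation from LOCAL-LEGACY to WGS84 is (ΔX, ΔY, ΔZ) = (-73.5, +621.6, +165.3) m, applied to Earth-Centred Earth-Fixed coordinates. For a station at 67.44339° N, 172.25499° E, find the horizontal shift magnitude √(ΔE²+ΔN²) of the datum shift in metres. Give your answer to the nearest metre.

The local east axis at (φ, λ) is (−sin λ, cos λ, 0), so ΔE = −sin(172.25499°)·(-73.5) + cos(172.25499°)·621.6 = -606.02 m.
The local north axis is (−sin φ cos λ, −sin φ sin λ, cos φ), giving ΔN = -67.258 − 77.361 + 63.408 = -81.21 m.
Horizontal magnitude = √(ΔE² + ΔN²) = √((-606.02)² + (-81.21)²) = 611.44 m.

611 m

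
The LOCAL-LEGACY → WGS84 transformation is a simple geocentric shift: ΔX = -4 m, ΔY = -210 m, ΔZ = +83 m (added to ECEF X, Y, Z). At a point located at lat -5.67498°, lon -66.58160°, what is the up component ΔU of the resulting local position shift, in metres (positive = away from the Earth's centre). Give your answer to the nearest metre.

The local up (radial) axis is (cos φ cos λ, cos φ sin λ, sin φ), giving ΔU = -1.582 + 191.757 − 8.207 = 181.97 m.

ΔU = 182 m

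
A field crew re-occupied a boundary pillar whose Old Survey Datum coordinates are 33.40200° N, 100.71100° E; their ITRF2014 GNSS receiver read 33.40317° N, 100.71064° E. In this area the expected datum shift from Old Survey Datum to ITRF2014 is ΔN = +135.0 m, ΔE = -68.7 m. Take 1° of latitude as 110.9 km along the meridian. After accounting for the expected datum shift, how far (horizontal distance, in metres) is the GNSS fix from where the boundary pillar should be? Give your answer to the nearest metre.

36 m

Observed coordinate differences: Δφ = +0.00117°, Δλ = -0.00036°.
Converting to metres (1° lat = 110900 m, cos φ = 0.834829): observed ΔN = 129.8 m, observed ΔE = -33.3 m.
Subtracting the expected shift leaves a residual of 129.8 − (135.0) = -5.2 m north and -33.3 − (-68.7) = 35.4 m east.
Residual distance = √((-5.2)² + 35.4²) = 35.8 m.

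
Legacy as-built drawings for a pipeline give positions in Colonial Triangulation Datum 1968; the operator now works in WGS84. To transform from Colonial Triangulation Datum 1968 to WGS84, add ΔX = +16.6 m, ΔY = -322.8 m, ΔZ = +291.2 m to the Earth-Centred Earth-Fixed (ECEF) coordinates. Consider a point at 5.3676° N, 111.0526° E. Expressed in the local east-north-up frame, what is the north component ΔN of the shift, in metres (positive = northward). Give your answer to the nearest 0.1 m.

The local north axis is (−sin φ cos λ, −sin φ sin λ, cos φ), giving ΔN = 0.558 + 28.181 + 289.923 = 318.66 m.

ΔN = 318.7 m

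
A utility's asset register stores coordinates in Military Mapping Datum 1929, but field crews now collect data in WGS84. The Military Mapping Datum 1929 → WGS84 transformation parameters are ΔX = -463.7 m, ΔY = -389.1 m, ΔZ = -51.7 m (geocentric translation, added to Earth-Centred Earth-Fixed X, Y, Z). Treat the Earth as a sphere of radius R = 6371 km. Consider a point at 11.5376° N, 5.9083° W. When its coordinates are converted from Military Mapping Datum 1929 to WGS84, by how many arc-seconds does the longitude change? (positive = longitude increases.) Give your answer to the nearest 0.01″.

sin φ = 0.200011, cos φ = 0.979794, sin λ = -0.102937, cos λ = 0.994688.
East component: ΔE = −sin λ·ΔX + cos λ·ΔY = −(-0.102937)(-463.7) + (0.994688)(-389.1) = -434.76 m.
1° of latitude spans πR/180 = 111195 m; at latitude φ, 1° of longitude spans that × cos φ = 108948.1 m, so Δλ = -434.76 / 108948.1 × 3600 = -14.366″.

Δλ = -14.37″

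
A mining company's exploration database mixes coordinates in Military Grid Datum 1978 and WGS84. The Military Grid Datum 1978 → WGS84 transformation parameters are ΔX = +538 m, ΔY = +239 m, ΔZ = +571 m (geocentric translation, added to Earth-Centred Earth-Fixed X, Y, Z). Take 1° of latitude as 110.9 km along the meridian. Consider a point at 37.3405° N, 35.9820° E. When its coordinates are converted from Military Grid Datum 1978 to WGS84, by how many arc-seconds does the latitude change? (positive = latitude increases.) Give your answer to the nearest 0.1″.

sin φ = 0.606551, cos φ = 0.795045, sin λ = 0.587531, cos λ = 0.809202.
North component: ΔN = −sin φ cos λ·ΔX − sin φ sin λ·ΔY + cos φ·ΔZ = −(0.606551)(0.809202)(538) − (0.606551)(0.587531)(239) + (0.795045)(571) = 104.74 m.
1° of latitude spans 110900 m, so Δφ = 104.74 / 110900 × 3600 = 3.400″.

Δφ = 3.4″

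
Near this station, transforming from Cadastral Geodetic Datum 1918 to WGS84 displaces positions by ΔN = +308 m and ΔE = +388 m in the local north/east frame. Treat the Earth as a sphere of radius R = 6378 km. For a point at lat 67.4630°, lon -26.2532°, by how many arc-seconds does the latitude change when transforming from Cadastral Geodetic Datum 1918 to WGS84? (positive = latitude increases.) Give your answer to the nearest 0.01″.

Δφ = 9.96″

On a sphere of radius R, 1 rad of latitude = R, so Δφ = ΔN / R = 308.0 / 6378000 = 4.8291e-05 rad = 9.961″.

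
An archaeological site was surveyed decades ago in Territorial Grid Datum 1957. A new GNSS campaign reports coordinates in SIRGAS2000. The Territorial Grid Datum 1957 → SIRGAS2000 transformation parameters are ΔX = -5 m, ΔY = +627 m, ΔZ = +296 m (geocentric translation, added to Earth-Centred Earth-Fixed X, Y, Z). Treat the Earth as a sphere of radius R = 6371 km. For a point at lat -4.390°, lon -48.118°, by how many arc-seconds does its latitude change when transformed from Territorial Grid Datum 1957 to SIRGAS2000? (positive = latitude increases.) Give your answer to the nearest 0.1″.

Δφ = 8.4″

sin φ = -0.076545, cos φ = 0.997066, sin λ = -0.744521, cos λ = 0.667599.
North component: ΔN = −sin φ cos λ·ΔX − sin φ sin λ·ΔY + cos φ·ΔZ = −(-0.076545)(0.667599)(-5) − (-0.076545)(-0.744521)(627) + (0.997066)(296) = 259.14 m.
1° of latitude spans πR/180 = 111195 m, so Δφ = 259.14 / 111195 × 3600 = 8.390″.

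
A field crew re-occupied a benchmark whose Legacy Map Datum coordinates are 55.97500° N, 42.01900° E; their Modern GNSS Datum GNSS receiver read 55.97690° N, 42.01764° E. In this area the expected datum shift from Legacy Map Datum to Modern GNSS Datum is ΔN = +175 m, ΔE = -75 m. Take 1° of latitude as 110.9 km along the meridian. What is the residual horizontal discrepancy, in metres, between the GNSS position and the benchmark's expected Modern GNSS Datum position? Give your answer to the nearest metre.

Observed coordinate differences: Δφ = +0.00190°, Δλ = -0.00136°.
Converting to metres (1° lat = 110900 m, cos φ = 0.559555): observed ΔN = 210.7 m, observed ΔE = -84.4 m.
Subtracting the expected shift leaves a residual of 210.7 − (175) = 35.7 m north and -84.4 − (-75) = -9.4 m east.
Residual distance = √(35.7² + (-9.4)²) = 36.9 m.

37 m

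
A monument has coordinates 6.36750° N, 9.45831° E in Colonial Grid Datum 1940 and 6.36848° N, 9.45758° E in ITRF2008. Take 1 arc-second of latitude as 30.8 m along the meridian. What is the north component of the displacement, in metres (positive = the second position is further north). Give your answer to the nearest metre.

ΔN = 109 m

Δφ = 6.36848° − 6.36750° = +0.00098°; Δλ = 9.45758° − 9.45831° = -0.00073°.
1° of latitude = 3600 × 30.80 = 110880 m.
ΔN = Δφ × 110880 = 108.7 m; ΔE = Δλ × 110880 × cos(6.36750°) = -0.00073 × 110880 × 0.993831 = -80.4 m.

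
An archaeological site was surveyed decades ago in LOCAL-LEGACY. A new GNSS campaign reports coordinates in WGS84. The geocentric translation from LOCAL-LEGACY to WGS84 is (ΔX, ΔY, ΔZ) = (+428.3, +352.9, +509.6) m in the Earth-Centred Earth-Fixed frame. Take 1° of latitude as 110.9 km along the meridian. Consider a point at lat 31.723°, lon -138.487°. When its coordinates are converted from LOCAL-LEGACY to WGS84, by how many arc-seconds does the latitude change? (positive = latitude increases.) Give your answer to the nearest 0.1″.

sin φ = 0.525813, cos φ = 0.850600, sin λ = -0.662790, cos λ = -0.748805.
North component: ΔN = −sin φ cos λ·ΔX − sin φ sin λ·ΔY + cos φ·ΔZ = −(0.525813)(-0.748805)(428.3) − (0.525813)(-0.662790)(352.9) + (0.850600)(509.6) = 725.09 m.
1° of latitude spans 110900 m, so Δφ = 725.09 / 110900 × 3600 = 23.538″.

Δφ = 23.5″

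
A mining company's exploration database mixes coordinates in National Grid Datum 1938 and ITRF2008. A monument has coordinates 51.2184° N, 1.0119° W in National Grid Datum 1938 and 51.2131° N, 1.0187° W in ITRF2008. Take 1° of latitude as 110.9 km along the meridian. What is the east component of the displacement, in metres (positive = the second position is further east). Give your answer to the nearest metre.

ΔE = -472 m

Δφ = 51.2131° − 51.2184° = -0.0053°; Δλ = -1.0187° − -1.0119° = -0.0068°.
ΔN = Δφ × 110900 = -587.8 m; ΔE = Δλ × 110900 × cos(51.2184°) = -0.0068 × 110900 × 0.626354 = -472.3 m.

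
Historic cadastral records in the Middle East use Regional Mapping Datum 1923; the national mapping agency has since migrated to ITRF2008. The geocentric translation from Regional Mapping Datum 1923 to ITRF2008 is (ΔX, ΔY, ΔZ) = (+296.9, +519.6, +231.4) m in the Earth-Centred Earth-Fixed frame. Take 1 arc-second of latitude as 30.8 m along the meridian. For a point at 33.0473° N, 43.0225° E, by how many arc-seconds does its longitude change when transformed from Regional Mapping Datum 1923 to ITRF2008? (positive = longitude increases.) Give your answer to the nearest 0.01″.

sin φ = 0.545331, cos φ = 0.838221, sin λ = 0.682286, cos λ = 0.731086.
East component: ΔE = −sin λ·ΔX + cos λ·ΔY = −(0.682286)(296.9) + (0.731086)(519.6) = 177.30 m.
1° of latitude spans 3600 × 30.80 = 110880 m; at latitude φ, 1° of longitude spans that × cos φ = 92941.9 m, so Δλ = 177.30 / 92941.9 × 3600 = 6.868″.

Δλ = 6.87″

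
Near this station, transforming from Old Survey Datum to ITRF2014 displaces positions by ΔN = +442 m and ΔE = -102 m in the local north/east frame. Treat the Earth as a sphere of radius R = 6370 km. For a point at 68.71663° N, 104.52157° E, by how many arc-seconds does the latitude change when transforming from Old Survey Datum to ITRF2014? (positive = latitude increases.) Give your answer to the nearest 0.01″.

On a sphere of radius R, 1 rad of latitude = R, so Δφ = ΔN / R = 442.0 / 6370000 = 6.9388e-05 rad = 14.312″.

Δφ = 14.31″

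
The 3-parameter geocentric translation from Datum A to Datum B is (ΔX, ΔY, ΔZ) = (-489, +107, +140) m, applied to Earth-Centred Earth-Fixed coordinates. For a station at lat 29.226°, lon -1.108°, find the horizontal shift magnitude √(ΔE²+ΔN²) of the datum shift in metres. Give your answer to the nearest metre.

At φ = 29.226°, λ = -1.108°: sin φ = 0.488256, cos φ = 0.872701, sin λ = -0.019337, cos λ = 0.999813.
ΔE = −sin λ·ΔX + cos λ·ΔY = −(-0.019337)·(-489) + (0.999813)·(107) = 97.52 m.
ΔN = −sin φ cos λ·ΔX − sin φ sin λ·ΔY + cos φ·ΔZ = −(0.488256)(0.999813)(-489) − (0.488256)(-0.019337)(107) + (0.872701)(140) = 361.90 m.
Horizontal magnitude = √(ΔE² + ΔN²) = √(97.52² + 361.90²) = 374.81 m.

375 m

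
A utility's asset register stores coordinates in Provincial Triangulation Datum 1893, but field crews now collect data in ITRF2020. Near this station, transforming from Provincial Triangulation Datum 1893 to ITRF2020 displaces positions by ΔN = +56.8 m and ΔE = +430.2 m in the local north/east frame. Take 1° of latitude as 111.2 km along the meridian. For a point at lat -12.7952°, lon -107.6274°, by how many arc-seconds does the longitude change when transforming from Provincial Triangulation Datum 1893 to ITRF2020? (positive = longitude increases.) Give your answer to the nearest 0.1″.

At latitude -12.7952°, cos φ = 0.975168.
1° of longitude at this latitude = 111.2 × cos φ = 108.44 km, so Δλ = 430.2 / 108438.7 = 0.0039672° = 14.282″.

Δλ = 14.3″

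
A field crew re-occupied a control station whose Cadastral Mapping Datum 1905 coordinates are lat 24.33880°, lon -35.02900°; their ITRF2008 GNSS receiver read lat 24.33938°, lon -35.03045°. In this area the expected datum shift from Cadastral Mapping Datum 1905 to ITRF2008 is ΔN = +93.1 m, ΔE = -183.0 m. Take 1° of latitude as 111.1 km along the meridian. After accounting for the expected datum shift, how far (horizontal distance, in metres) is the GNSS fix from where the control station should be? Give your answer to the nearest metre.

Observed coordinate differences: Δφ = +0.00058°, Δλ = -0.00145°.
Converting to metres (1° lat = 111100 m, cos φ = 0.911124): observed ΔN = 64.4 m, observed ΔE = -146.8 m.
Subtracting the expected shift leaves a residual of 64.4 − (93.1) = -28.7 m north and -146.8 − (-183.0) = 36.2 m east.
Residual distance = √((-28.7)² + 36.2²) = 46.2 m.

46 m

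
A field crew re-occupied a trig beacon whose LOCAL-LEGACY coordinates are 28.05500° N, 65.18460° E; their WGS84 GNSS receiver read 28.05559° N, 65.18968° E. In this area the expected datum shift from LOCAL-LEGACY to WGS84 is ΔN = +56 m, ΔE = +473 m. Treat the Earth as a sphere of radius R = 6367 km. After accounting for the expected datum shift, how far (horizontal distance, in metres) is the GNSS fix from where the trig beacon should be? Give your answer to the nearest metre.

27 m

Observed coordinate differences: Δφ = +0.00059°, Δλ = +0.00508°.
Converting to metres (1° lat = 111125 m, cos φ = 0.882497): observed ΔN = 65.6 m, observed ΔE = 498.2 m.
Subtracting the expected shift leaves a residual of 65.6 − (56) = 9.6 m north and 498.2 − (473) = 25.2 m east.
Residual distance = √(9.6² + 25.2²) = 26.9 m.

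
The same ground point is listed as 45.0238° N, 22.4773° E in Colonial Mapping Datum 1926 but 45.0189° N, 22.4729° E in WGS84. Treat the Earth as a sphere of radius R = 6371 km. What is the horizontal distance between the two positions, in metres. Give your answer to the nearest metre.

645 m

Δφ = 45.0189° − 45.0238° = -0.0049°; Δλ = 22.4729° − 22.4773° = -0.0044°.
1° along a meridian = πR/180 = 111195 m.
ΔN = Δφ × 111195 = -544.9 m; ΔE = Δλ × 111195 × cos(45.0238°) = -0.0044 × 111195 × 0.706813 = -345.8 m.
Distance = √(ΔE² + ΔN²) = √((-345.8)² + (-544.9)²) = 645.3 m.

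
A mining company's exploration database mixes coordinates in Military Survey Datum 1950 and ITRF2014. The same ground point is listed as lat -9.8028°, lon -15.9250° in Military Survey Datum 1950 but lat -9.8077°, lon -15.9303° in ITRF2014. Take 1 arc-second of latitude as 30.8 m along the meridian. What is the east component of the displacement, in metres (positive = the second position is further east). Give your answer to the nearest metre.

Δφ = -9.8077° − -9.8028° = -0.0049°; Δλ = -15.9303° − -15.9250° = -0.0053°.
1° of latitude = 3600 × 30.80 = 110880 m.
ΔN = Δφ × 110880 = -543.3 m; ΔE = Δλ × 110880 × cos(-9.8028°) = -0.0053 × 110880 × 0.985400 = -579.1 m.

ΔE = -579 m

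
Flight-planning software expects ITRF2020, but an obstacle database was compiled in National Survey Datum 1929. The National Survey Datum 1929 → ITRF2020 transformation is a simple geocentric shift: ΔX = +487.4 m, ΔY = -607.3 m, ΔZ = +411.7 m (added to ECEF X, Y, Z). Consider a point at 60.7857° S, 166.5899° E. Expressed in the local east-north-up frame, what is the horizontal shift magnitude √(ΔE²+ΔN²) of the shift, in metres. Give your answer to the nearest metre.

584 m

At φ = -60.7857°, λ = 166.5899°: sin φ = -0.872800, cos φ = 0.488078, sin λ = 0.231919, cos λ = -0.972735.
ΔE = −sin λ·ΔX + cos λ·ΔY = −(0.231919)·(487.4) + (-0.972735)·(-607.3) = 477.70 m.
ΔN = −sin φ cos λ·ΔX − sin φ sin λ·ΔY + cos φ·ΔZ = −(-0.872800)(-0.972735)(487.4) − (-0.872800)(0.231919)(-607.3) + (0.488078)(411.7) = -335.79 m.
Horizontal magnitude = √(ΔE² + ΔN²) = √(477.70² + (-335.79)²) = 583.92 m.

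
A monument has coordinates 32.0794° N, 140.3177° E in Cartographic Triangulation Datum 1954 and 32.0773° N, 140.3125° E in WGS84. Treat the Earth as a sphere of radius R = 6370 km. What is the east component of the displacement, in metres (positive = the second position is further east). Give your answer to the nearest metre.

Δφ = 32.0773° − 32.0794° = -0.0021°; Δλ = 140.3125° − 140.3177° = -0.0052°.
1° along a meridian = πR/180 = 111177 m.
ΔN = Δφ × 111177 = -233.5 m; ΔE = Δλ × 111177 × cos(32.0794°) = -0.0052 × 111177 × 0.847313 = -489.9 m.

ΔE = -490 m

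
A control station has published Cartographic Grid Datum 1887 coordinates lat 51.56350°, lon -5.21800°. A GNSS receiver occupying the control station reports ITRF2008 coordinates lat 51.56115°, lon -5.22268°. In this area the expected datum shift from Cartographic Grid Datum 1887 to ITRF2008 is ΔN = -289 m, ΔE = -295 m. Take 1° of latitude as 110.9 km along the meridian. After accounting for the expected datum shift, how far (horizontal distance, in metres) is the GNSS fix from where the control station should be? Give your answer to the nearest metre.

Observed coordinate differences: Δφ = -0.00235°, Δλ = -0.00468°.
Converting to metres (1° lat = 110900 m, cos φ = 0.621647): observed ΔN = -260.6 m, observed ΔE = -322.6 m.
Subtracting the expected shift leaves a residual of -260.6 − (-289) = 28.4 m north and -322.6 − (-295) = -27.6 m east.
Residual distance = √(28.4² + (-27.6)²) = 39.6 m.

40 m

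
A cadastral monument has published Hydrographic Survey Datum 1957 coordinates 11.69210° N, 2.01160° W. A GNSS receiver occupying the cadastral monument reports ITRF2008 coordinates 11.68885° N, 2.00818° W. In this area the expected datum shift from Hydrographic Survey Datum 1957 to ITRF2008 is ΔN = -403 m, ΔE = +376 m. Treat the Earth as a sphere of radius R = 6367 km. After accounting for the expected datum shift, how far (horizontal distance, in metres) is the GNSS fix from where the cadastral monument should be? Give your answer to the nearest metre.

Observed coordinate differences: Δφ = -0.00325°, Δλ = +0.00342°.
Converting to metres (1° lat = 111125 m, cos φ = 0.979251): observed ΔN = -361.2 m, observed ΔE = 372.2 m.
Subtracting the expected shift leaves a residual of -361.2 − (-403) = 41.8 m north and 372.2 − (376) = -3.8 m east.
Residual distance = √(41.8² + (-3.8)²) = 42.0 m.

42 m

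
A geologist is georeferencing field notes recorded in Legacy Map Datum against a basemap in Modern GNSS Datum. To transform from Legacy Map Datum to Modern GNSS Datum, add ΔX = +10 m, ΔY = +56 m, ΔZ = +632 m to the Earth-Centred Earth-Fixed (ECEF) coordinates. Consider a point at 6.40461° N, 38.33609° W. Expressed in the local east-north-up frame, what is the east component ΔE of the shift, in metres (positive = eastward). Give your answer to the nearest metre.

ΔE = 50 m

At φ = 6.40461°, λ = -38.33609°: sin φ = 0.111549, cos φ = 0.993759, sin λ = -0.620273, cos λ = 0.784386.
ΔE = −sin λ·ΔX + cos λ·ΔY = −(-0.620273)·(10) + (0.784386)·(56) = 50.13 m.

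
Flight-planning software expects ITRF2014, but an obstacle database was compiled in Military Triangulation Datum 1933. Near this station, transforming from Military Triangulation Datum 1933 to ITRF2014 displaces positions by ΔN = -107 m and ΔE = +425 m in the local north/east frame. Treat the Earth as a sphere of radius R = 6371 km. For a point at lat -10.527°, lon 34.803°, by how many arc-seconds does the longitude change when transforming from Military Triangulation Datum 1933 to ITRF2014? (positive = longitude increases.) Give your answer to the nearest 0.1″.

At latitude -10.527°, cos φ = 0.983169.
One radian of longitude at latitude φ spans R cos φ, so Δλ = ΔE / (R cos φ) = 425.0 / (6371000 × 0.983169) = 6.7851e-05 rad = 13.995″.

Δλ = 14.0″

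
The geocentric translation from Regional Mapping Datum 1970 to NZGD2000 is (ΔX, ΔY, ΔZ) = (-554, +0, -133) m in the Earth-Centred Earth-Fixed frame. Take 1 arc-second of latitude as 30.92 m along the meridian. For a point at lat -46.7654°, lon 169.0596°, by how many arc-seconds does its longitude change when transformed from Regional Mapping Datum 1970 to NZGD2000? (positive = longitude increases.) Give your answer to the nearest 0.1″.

sin φ = -0.728555, cos φ = 0.684987, sin λ = 0.189788, cos λ = -0.981825.
East component: ΔE = −sin λ·ΔX + cos λ·ΔY = −(0.189788)(-554) + (-0.981825)(0) = 105.14 m.
1° of latitude spans 3600 × 30.92 = 111312 m; at latitude φ, 1° of longitude spans that × cos φ = 76247.3 m, so Δλ = 105.14 / 76247.3 × 3600 = 4.964″.

Δλ = 5.0″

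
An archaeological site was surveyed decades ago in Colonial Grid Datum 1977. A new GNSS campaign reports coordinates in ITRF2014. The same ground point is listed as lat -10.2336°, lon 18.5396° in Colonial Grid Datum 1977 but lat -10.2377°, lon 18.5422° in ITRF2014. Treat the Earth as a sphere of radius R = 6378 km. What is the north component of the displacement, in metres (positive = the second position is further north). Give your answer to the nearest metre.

ΔN = -456 m

Δφ = -10.2377° − -10.2336° = -0.0041°; Δλ = 18.5422° − 18.5396° = +0.0026°.
1° along a meridian = πR/180 = 111317 m.
ΔN = Δφ × 111317 = -456.4 m; ΔE = Δλ × 111317 × cos(-10.2336°) = +0.0026 × 111317 × 0.984092 = 284.8 m.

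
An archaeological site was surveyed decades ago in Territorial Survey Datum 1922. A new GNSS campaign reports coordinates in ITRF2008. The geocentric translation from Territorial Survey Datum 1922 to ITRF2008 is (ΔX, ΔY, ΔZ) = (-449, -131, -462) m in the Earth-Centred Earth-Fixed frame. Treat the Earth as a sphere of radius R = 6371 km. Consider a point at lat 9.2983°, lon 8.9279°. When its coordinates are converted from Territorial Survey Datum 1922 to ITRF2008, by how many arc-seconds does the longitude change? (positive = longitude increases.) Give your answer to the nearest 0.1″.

Δλ = -2.0″

sin φ = 0.161575, cos φ = 0.986861, sin λ = 0.155191, cos λ = 0.987884.
East component: ΔE = −sin λ·ΔX + cos λ·ΔY = −(0.155191)(-449) + (0.987884)(-131) = -59.73 m.
1° of latitude spans πR/180 = 111195 m; at latitude φ, 1° of longitude spans that × cos φ = 109733.9 m, so Δλ = -59.73 / 109733.9 × 3600 = -1.960″.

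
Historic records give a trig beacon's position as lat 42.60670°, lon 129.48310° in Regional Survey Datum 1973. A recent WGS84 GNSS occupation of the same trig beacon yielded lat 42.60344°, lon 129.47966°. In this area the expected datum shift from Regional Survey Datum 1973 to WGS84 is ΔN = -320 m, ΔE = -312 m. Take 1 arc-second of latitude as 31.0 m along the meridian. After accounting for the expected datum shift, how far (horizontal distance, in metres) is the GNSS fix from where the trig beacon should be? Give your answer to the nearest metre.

53 m

Observed coordinate differences: Δφ = -0.00326°, Δλ = -0.00344°.
Converting to metres (1° lat = 111600 m, cos φ = 0.736018): observed ΔN = -363.8 m, observed ΔE = -282.6 m.
Subtracting the expected shift leaves a residual of -363.8 − (-320) = -43.8 m north and -282.6 − (-312) = 29.4 m east.
Residual distance = √((-43.8)² + 29.4²) = 52.8 m.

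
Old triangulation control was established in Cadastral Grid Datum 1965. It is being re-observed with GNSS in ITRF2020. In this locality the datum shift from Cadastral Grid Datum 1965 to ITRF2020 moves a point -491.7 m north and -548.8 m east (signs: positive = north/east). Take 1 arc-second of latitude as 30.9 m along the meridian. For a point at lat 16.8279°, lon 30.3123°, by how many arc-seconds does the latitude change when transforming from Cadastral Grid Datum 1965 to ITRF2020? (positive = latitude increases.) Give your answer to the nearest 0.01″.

Δφ = -15.91″

1″ of latitude = 30.90 m, so Δφ = -491.7 / 30.90 = -15.913″.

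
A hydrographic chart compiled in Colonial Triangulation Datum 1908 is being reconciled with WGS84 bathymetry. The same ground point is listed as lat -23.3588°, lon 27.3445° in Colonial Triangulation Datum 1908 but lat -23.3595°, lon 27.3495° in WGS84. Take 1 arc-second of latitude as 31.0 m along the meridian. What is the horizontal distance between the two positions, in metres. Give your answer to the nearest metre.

Δφ = -23.3595° − -23.3588° = -0.0007°; Δλ = 27.3495° − 27.3445° = +0.0050°.
1° of latitude = 3600 × 31.00 = 111600 m.
ΔN = Δφ × 111600 = -78.1 m; ΔE = Δλ × 111600 × cos(-23.3588°) = +0.0050 × 111600 × 0.918040 = 512.3 m.
Distance = √(ΔE² + ΔN²) = √(512.3² + (-78.1)²) = 518.2 m.

518 m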